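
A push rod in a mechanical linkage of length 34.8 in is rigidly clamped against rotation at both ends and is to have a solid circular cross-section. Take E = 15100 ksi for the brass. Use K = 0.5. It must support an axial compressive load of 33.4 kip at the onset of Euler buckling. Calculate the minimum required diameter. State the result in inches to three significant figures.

L_e = K·L = 0.5 × 34.8 = 17.40 in
Required I = P_cr·L_e²/(π²E) = 3.340×10^4 × 17.40² / (π² × 1.51×10^7) = 6.785×10^-2 in⁴
Solid circle: I = πd⁴/64  ⇒  d = (64I/π)^(1/4) = (64×6.785×10^-2/π)^(1/4) = 1.08 in

d ≈ 1.08 in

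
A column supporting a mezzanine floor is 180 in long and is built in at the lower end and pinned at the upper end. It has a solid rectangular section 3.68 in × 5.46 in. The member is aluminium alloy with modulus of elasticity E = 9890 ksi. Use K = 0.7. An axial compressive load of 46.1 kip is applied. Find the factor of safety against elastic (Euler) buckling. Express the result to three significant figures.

Buckling occurs about the weak axis: I_min = h·b³/12 with b = 3.68 in (the shorter side).
I_min = 5.46×3.68³/12 = 22.68 in⁴
Effective length L_e = K·L = 0.7 × 180 = 126.0 in
P_cr = π²EI / L_e² = π² × 9890×10³ × 22.68 / 126.0² = 1.394×10^5 lb
Factor of safety n = P_cr / P = 139.42 / 46.1 = 3.02

n ≈ 3.02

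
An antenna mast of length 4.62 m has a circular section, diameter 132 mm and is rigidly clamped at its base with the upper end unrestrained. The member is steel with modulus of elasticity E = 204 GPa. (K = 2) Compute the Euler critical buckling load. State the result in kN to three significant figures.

P_cr ≈ 351 kN

I = πd⁴/64 = π×132⁴/64 = 1.490×10^7 mm⁴
I = 1.490×10^7 mm⁴ = 1.490×10^-5 m⁴
Effective length L_e = K·L = 2 × 4.62 = 9.240 m
P_cr = π²EI / L_e² = π² × 204×10⁹ × 1.490×10^-5 / 9.240² = 3.514×10^5 N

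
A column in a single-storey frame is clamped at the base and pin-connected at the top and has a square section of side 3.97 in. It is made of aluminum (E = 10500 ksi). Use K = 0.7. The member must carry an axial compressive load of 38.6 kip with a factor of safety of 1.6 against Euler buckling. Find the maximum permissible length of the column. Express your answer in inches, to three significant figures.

L_max ≈ 266 in

I = a⁴/12 = 3.97⁴/12 = 20.70 in⁴
Required critical load P_cr = n·P = 1.6 × 38.6 = 61.76 kip = 6.176×10^4 lb
From P_cr = π²EI/(K·L)²:  L = (1/K)·√(π²EI/P_cr) = (1/0.7)·√(π²×1.05×10^7×20.70/6.176×10^4)
L = 266 in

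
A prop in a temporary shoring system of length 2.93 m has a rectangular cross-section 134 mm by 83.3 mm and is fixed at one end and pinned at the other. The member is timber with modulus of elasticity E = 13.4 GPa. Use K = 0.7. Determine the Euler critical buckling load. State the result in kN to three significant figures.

P_cr ≈ 203 kN

Buckling occurs about the weak axis: I_min = h·b³/12 with b = 83.3 mm (the shorter side).
I_min = 134×83.3³/12 = 6.454×10^6 mm⁴
I = 6.454×10^6 mm⁴ = 6.454×10^-6 m⁴
Effective length L_e = K·L = 0.7 × 2.93 = 2.051 m
P_cr = π²EI / L_e² = π² × 13.4×10⁹ × 6.454×10^-6 / 2.051² = 2.029×10^5 N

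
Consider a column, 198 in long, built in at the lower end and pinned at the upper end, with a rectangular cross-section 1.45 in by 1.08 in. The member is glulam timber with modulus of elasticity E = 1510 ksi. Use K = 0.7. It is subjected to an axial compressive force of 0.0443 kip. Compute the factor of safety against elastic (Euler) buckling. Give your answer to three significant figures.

Buckling occurs about the weak axis: I_min = h·b³/12 with b = 1.08 in (the shorter side).
I_min = 1.45×1.08³/12 = 0.1522 in⁴
Effective length L_e = K·L = 0.7 × 198 = 138.6 in
P_cr = π²EI / L_e² = π² × 1510×10³ × 0.1522 / 138.6² = 118.1 lb
Factor of safety n = P_cr / P = 0.11809 / 0.0443 = 2.67

n ≈ 2.67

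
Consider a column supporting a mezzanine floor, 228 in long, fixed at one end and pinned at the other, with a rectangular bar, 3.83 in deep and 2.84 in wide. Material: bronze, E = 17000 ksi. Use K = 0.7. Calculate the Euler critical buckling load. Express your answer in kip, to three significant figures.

P_cr ≈ 48.2 kip

Buckling occurs about the weak axis: I_min = h·b³/12 with b = 2.84 in (the shorter side).
I_min = 3.83×2.84³/12 = 7.311 in⁴
Effective length L_e = K·L = 0.7 × 228 = 159.6 in
P_cr = π²EI / L_e² = π² × 17000×10³ × 7.311 / 159.6² = 4.816×10^4 lb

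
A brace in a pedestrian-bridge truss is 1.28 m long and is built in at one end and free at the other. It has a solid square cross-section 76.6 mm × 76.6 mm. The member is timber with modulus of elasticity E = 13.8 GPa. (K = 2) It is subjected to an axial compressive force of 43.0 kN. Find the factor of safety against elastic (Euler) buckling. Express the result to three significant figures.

n ≈ 1.39

I = a⁴/12 = 76.6⁴/12 = 2.869×10^6 mm⁴
I = 2.869×10^6 mm⁴ = 2.869×10^-6 m⁴
Effective length L_e = K·L = 2 × 1.28 = 2.560 m
P_cr = π²EI / L_e² = π² × 13.8×10⁹ × 2.869×10^-6 / 2.560² = 5.963×10^4 N
Factor of safety n = P_cr / P = 59.626 / 43.0 = 1.39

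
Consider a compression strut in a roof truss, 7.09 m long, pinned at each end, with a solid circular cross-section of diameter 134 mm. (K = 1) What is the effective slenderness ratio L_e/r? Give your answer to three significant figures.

I = πd⁴/64 = π×134⁴/64 = 1.583×10^7 mm⁴
A = 1.410×10^4 mm²;  r_min = √(I/A) = √(1.583×10^7/1.410×10^4) = 33.50 mm
L_e = K·L = 1 × 7.09 m = 7.090 m = 7090.0 mm
λ = L_e / r_min = 7090.0 / 33.50 = 212

λ ≈ 212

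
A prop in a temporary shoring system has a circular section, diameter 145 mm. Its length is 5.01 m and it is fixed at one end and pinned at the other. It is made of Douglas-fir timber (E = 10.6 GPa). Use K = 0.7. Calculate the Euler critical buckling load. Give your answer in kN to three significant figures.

P_cr ≈ 185 kN

I = πd⁴/64 = π×145⁴/64 = 2.170×10^7 mm⁴
I = 2.170×10^7 mm⁴ = 2.170×10^-5 m⁴
Effective length L_e = K·L = 0.7 × 5.01 = 3.507 m
P_cr = π²EI / L_e² = π² × 10.6×10⁹ × 2.170×10^-5 / 3.507² = 1.846×10^5 N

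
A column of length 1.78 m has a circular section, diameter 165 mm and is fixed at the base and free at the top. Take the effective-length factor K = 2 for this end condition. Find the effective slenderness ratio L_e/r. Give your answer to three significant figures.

λ ≈ 86.3

For a solid circle r = d/4 = 165/4 = 41.25 mm
L_e = K·L = 2 × 1.78 m = 3.560 m = 3560.0 mm
λ = L_e / r_min = 3560.0 / 41.25 = 86.3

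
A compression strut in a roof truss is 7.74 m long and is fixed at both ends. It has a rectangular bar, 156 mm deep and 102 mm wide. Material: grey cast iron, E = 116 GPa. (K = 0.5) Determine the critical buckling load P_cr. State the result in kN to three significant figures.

P_cr ≈ 1050 kN

Buckling occurs about the weak axis: I_min = h·b³/12 with b = 102 mm (the shorter side).
I_min = 156×102³/12 = 1.380×10^7 mm⁴
I = 1.380×10^7 mm⁴ = 1.380×10^-5 m⁴
Effective length L_e = K·L = 0.5 × 7.74 = 3.870 m
P_cr = π²EI / L_e² = π² × 116×10⁹ × 1.380×10^-5 / 3.870² = 1.055×10^6 N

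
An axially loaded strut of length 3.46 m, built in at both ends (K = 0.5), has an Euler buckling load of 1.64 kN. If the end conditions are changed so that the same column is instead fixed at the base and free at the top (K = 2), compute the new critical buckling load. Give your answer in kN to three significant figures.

P_cr ≈ 0.102 kN

P_cr ∝ 1/K², so P_cr,new = P_cr,old × (K_old/K_new)² = 1.64 × (0.5/2)²
= 1.64 × 0.06250 = 0.102 kN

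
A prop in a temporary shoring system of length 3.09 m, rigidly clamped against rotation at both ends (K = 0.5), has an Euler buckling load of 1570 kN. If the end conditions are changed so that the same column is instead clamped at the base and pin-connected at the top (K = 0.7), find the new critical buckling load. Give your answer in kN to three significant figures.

P_cr ∝ 1/K², so P_cr,new = P_cr,old × (K_old/K_new)² = 1570 × (0.5/0.7)²
= 1570 × 0.5102 = 801 kN

P_cr ≈ 801 kN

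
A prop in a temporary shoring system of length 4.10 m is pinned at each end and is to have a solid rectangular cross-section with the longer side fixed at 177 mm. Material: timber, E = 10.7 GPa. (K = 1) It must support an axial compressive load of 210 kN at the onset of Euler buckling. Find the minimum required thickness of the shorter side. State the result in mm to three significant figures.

L_e = K·L = 1 × 4.10 = 4.100 m
Required I = P_cr·L_e²/(π²E) = 2.100×10^5 × 4.100² / (π² × 1.07×10^10) = 3.343×10^-5 m⁴
I_req = 3.343×10^7 mm⁴
Rectangle, weak axis: I_min = h·b³/12 with h = 177 mm fixed  ⇒  b = (12I/h)^(1/3) = 131 mm

b ≈ 131 mm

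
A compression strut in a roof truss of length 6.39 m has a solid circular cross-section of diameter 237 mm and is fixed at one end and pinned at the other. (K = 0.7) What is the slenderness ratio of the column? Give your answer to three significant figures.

For a solid circle r = d/4 = 237/4 = 59.25 mm
L_e = K·L = 0.7 × 6.39 m = 4.473 m = 4473.0 mm
λ = L_e / r_min = 4473.0 / 59.25 = 75.5

λ ≈ 75.5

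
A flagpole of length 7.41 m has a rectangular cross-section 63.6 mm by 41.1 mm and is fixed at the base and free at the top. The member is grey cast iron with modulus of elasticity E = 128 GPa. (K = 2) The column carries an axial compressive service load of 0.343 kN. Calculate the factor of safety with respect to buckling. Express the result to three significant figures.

n ≈ 6.17

Buckling occurs about the weak axis: I_min = h·b³/12 with b = 41.1 mm (the shorter side).
I_min = 63.6×41.1³/12 = 3.680×10^5 mm⁴
I = 3.680×10^5 mm⁴ = 3.680×10^-7 m⁴
Effective length L_e = K·L = 2 × 7.41 = 14.82 m
P_cr = π²EI / L_e² = π² × 128×10⁹ × 3.680×10^-7 / 14.82² = 2.116×10^3 N
Factor of safety n = P_cr / P = 2.1165 / 0.343 = 6.17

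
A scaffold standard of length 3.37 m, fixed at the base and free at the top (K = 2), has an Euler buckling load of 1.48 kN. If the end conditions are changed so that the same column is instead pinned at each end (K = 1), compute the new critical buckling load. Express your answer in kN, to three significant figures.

P_cr ≈ 5.92 kN

P_cr ∝ 1/K², so P_cr,new = P_cr,old × (K_old/K_new)² = 1.48 × (2/1)²
= 1.48 × 4.000 = 5.92 kN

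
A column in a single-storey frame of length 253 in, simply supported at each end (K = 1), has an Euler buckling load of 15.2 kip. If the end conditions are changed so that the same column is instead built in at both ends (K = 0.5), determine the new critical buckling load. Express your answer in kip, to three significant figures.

P_cr ∝ 1/K², so P_cr,new = P_cr,old × (K_old/K_new)² = 15.2 × (1/0.5)²
= 15.2 × 4.000 = 60.8 kip

P_cr ≈ 60.8 kip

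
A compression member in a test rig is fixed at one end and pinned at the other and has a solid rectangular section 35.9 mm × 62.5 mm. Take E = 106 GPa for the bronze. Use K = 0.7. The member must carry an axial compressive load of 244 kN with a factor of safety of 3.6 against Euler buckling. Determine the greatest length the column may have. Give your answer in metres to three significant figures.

Buckling occurs about the weak axis: I_min = h·b³/12 with b = 35.9 mm (the shorter side).
I_min = 62.5×35.9³/12 = 2.410×10^5 mm⁴
I = 2.410×10^-7 m⁴
Required critical load P_cr = n·P = 3.6 × 244 = 878.4 kN = 8.784×10^5 N
From P_cr = π²EI/(K·L)²:  L = (1/K)·√(π²EI/P_cr) = (1/0.7)·√(π²×1.06×10^11×2.410×10^-7/8.784×10^5)
L = 0.765 m

L_max ≈ 0.765 m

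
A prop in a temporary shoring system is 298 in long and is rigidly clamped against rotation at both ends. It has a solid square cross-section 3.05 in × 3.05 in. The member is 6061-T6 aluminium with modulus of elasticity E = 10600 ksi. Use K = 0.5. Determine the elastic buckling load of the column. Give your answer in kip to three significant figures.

P_cr ≈ 34.0 kip

I = a⁴/12 = 3.05⁴/12 = 7.211 in⁴
Effective length L_e = K·L = 0.5 × 298 = 149.0 in
P_cr = π²EI / L_e² = π² × 10600×10³ × 7.211 / 149.0² = 3.398×10^4 lb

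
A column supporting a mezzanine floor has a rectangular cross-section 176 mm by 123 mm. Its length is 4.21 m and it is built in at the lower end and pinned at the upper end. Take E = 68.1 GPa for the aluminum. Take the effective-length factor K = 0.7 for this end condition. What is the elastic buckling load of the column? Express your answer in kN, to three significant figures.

P_cr ≈ 2110 kN

Buckling occurs about the weak axis: I_min = h·b³/12 with b = 123 mm (the shorter side).
I_min = 176×123³/12 = 2.729×10^7 mm⁴
I = 2.729×10^7 mm⁴ = 2.729×10^-5 m⁴
Effective length L_e = K·L = 0.7 × 4.21 = 2.947 m
P_cr = π²EI / L_e² = π² × 68.1×10⁹ × 2.729×10^-5 / 2.947² = 2.112×10^6 N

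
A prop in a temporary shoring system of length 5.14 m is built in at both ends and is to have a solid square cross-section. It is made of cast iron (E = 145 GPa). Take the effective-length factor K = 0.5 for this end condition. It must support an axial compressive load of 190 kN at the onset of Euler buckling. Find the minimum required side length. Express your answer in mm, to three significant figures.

a ≈ 57.0 mm

L_e = K·L = 0.5 × 5.14 = 2.570 m
Required I = P_cr·L_e²/(π²E) = 1.900×10^5 × 2.570² / (π² × 1.45×10^11) = 8.769×10^-7 m⁴
I_req = 8.769×10^5 mm⁴
Solid square: I = a⁴/12  ⇒  a = (12I)^(1/4) = (12×8.769×10^5)^(1/4) = 57.0 mm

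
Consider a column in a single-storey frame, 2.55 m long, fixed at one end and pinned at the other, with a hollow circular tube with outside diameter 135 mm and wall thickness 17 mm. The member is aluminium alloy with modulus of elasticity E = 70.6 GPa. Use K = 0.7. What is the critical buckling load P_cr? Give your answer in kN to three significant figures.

P_cr ≈ 2450 kN

Inner diameter d_i = 135 − 2×17 = 101.0 mm
I = π(d_o⁴ − d_i⁴)/64 = π(135⁴ − 101.0⁴)/64 = 1.120×10^7 mm⁴
I = 1.120×10^7 mm⁴ = 1.120×10^-5 m⁴
Effective length L_e = K·L = 0.7 × 2.55 = 1.785 m
P_cr = π²EI / L_e² = π² × 70.6×10⁹ × 1.120×10^-5 / 1.785² = 2.449×10^6 N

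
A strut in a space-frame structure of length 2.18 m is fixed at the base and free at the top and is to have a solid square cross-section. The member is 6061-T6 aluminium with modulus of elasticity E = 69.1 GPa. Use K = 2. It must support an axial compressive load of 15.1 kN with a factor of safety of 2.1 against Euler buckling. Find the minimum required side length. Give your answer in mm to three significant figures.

a ≈ 57.1 mm

Required P_cr = n·P = 2.1 × 15.1 = 31.71 kN
L_e = K·L = 2 × 2.18 = 4.360 m
Required I = P_cr·L_e²/(π²E) = 3.171×10^4 × 4.360² / (π² × 6.91×10^10) = 8.839×10^-7 m⁴
I_req = 8.839×10^5 mm⁴
Solid square: I = a⁴/12  ⇒  a = (12I)^(1/4) = (12×8.839×10^5)^(1/4) = 57.1 mm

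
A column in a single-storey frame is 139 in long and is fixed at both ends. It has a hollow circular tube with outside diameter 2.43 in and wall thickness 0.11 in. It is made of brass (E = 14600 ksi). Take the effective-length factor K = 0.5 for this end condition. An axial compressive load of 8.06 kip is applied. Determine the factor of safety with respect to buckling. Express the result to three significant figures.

n ≈ 2.00

Inner diameter d_i = 2.43 − 2×0.11 = 2.210 in
I = π(d_o⁴ − d_i⁴)/64 = π(2.43⁴ − 2.210⁴)/64 = 0.5406 in⁴
Effective length L_e = K·L = 0.5 × 139 = 69.50 in
P_cr = π²EI / L_e² = π² × 14600×10³ × 0.5406 / 69.50² = 1.613×10^4 lb
Factor of safety n = P_cr / P = 16.128 / 8.06 = 2.00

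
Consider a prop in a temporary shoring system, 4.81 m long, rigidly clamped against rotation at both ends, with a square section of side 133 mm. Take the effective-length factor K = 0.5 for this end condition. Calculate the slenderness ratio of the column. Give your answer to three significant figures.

λ ≈ 62.6

I = a⁴/12 = 133⁴/12 = 2.608×10^7 mm⁴
A = 1.769×10^4 mm²;  r_min = √(I/A) = √(2.608×10^7/1.769×10^4) = 38.39 mm
L_e = K·L = 0.5 × 4.81 m = 2.405 m = 2405.0 mm
λ = L_e / r_min = 2405.0 / 38.39 = 62.6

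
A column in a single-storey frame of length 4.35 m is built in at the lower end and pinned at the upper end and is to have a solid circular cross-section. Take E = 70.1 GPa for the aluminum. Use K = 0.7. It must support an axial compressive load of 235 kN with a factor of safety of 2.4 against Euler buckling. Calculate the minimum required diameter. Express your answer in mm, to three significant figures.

d ≈ 111 mm

Required P_cr = n·P = 2.4 × 235 = 564.0 kN
L_e = K·L = 0.7 × 4.35 = 3.045 m
Required I = P_cr·L_e²/(π²E) = 5.640×10^5 × 3.045² / (π² × 7.01×10^10) = 7.559×10^-6 m⁴
I_req = 7.559×10^6 mm⁴
Solid circle: I = πd⁴/64  ⇒  d = (64I/π)^(1/4) = (64×7.559×10^6/π)^(1/4) = 111 mm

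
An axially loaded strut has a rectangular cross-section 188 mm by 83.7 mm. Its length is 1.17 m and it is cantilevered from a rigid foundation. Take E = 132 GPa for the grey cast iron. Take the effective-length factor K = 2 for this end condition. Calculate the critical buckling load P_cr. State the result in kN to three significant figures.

P_cr ≈ 2190 kN

Buckling occurs about the weak axis: I_min = h·b³/12 with b = 83.7 mm (the shorter side).
I_min = 188×83.7³/12 = 9.187×10^6 mm⁴
I = 9.187×10^6 mm⁴ = 9.187×10^-6 m⁴
Effective length L_e = K·L = 2 × 1.17 = 2.340 m
P_cr = π²EI / L_e² = π² × 132×10⁹ × 9.187×10^-6 / 2.340² = 2.186×10^6 N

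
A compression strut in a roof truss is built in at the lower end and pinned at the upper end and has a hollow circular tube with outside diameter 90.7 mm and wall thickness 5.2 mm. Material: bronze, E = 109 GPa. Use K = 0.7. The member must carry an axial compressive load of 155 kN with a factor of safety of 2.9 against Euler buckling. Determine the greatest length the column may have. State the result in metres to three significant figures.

L_max ≈ 2.50 m

Inner diameter d_i = 90.7 − 2×5.2 = 80.30 mm
I = π(d_o⁴ − d_i⁴)/64 = π(90.7⁴ − 80.30⁴)/64 = 1.281×10^6 mm⁴
I = 1.281×10^-6 m⁴
Required critical load P_cr = n·P = 2.9 × 155 = 449.5 kN = 4.495×10^5 N
From P_cr = π²EI/(K·L)²:  L = (1/K)·√(π²EI/P_cr) = (1/0.7)·√(π²×1.09×10^11×1.281×10^-6/4.495×10^5)
L = 2.50 m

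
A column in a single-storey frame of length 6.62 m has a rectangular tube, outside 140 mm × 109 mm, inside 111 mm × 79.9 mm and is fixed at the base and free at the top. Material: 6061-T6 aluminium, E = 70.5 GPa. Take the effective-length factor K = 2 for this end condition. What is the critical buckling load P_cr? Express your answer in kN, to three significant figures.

Weak-axis I_min = (h_o·b_o³ − h_i·b_i³)/12 with b_o = 109, b_i = 79.90 mm (shorter outer/inner sides).
I_min = (140×109³ − 111.0×79.90³)/12 = 1.039×10^7 mm⁴
I = 1.039×10^7 mm⁴ = 1.039×10^-5 m⁴
Effective length L_e = K·L = 2 × 6.62 = 13.24 m
P_cr = π²EI / L_e² = π² × 70.5×10⁹ × 1.039×10^-5 / 13.24² = 4.124×10^4 N

P_cr ≈ 41.2 kN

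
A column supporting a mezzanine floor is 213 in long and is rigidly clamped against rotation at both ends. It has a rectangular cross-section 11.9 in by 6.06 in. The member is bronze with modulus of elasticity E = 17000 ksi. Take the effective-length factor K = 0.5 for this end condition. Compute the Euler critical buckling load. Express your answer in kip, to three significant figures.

Buckling occurs about the weak axis: I_min = h·b³/12 with b = 6.06 in (the shorter side).
I_min = 11.9×6.06³/12 = 220.7 in⁴
Effective length L_e = K·L = 0.5 × 213 = 106.5 in
P_cr = π²EI / L_e² = π² × 17000×10³ × 220.7 / 106.5² = 3.265×10^6 lb

P_cr ≈ 3260 kip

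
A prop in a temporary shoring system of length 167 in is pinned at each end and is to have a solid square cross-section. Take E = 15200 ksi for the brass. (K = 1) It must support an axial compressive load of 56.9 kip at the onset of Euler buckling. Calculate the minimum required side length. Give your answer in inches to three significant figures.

a ≈ 3.36 in

L_e = K·L = 1 × 167 = 167.0 in
Required I = P_cr·L_e²/(π²E) = 5.690×10^4 × 167.0² / (π² × 1.52×10^7) = 10.58 in⁴
Solid square: I = a⁴/12  ⇒  a = (12I)^(1/4) = (12×10.58)^(1/4) = 3.36 in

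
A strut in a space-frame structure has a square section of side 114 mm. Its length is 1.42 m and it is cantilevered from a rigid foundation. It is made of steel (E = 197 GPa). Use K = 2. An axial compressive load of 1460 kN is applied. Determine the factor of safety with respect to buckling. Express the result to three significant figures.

I = a⁴/12 = 114⁴/12 = 1.407×10^7 mm⁴
I = 1.407×10^7 mm⁴ = 1.407×10^-5 m⁴
Effective length L_e = K·L = 2 × 1.42 = 2.840 m
P_cr = π²EI / L_e² = π² × 197×10⁹ × 1.407×10^-5 / 2.840² = 3.393×10^6 N
Factor of safety n = P_cr / P = 3392.9 / 1460 = 2.32

n ≈ 2.32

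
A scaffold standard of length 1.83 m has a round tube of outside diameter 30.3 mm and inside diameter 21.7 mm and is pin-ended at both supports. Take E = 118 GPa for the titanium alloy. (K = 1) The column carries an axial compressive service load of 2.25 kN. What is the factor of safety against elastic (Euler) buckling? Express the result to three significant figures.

n ≈ 4.71

d_o = 30.3 mm, d_i = 21.7 mm
I = π(d_o⁴ − d_i⁴)/64 = π(30.3⁴ − 21.70⁴)/64 = 3.049×10^4 mm⁴
I = 3.049×10^4 mm⁴ = 3.049×10^-8 m⁴
Effective length L_e = K·L = 1 × 1.83 = 1.830 m
P_cr = π²EI / L_e² = π² × 118×10⁹ × 3.049×10^-8 / 1.830² = 1.060×10^4 N
Factor of safety n = P_cr / P = 10.603 / 2.25 = 4.71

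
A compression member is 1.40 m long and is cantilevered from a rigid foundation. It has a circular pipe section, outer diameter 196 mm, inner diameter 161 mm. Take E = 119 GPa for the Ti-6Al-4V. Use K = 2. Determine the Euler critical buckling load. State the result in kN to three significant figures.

P_cr ≈ 5910 kN

d_o = 196 mm, d_i = 161 mm
I = π(d_o⁴ − d_i⁴)/64 = π(196⁴ − 161.0⁴)/64 = 3.946×10^7 mm⁴
I = 3.946×10^7 mm⁴ = 3.946×10^-5 m⁴
Effective length L_e = K·L = 2 × 1.40 = 2.800 m
P_cr = π²EI / L_e² = π² × 119×10⁹ × 3.946×10^-5 / 2.800² = 5.911×10^6 N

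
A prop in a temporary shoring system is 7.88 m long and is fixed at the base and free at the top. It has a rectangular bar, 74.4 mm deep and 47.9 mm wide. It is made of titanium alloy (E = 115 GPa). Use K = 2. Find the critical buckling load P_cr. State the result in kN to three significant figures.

P_cr ≈ 3.11 kN

Buckling occurs about the weak axis: I_min = h·b³/12 with b = 47.9 mm (the shorter side).
I_min = 74.4×47.9³/12 = 6.814×10^5 mm⁴
I = 6.814×10^5 mm⁴ = 6.814×10^-7 m⁴
Effective length L_e = K·L = 2 × 7.88 = 15.76 m
P_cr = π²EI / L_e² = π² × 115×10⁹ × 6.814×10^-7 / 15.76² = 3.114×10^3 N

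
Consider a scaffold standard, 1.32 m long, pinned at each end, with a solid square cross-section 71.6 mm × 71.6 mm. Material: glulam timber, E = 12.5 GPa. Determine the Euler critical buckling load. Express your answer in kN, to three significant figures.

I = a⁴/12 = 71.6⁴/12 = 2.190×10^6 mm⁴
I = 2.190×10^6 mm⁴ = 2.190×10^-6 m⁴
Effective length L_e = K·L = 1 × 1.32 = 1.320 m
P_cr = π²EI / L_e² = π² × 12.5×10⁹ × 2.190×10^-6 / 1.320² = 1.551×10^5 N

P_cr ≈ 155 kN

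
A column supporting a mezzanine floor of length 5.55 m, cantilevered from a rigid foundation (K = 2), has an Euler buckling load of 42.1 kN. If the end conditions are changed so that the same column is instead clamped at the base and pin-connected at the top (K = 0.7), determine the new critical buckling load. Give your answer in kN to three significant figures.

P_cr ∝ 1/K², so P_cr,new = P_cr,old × (K_old/K_new)² = 42.1 × (2/0.7)²
= 42.1 × 8.163 = 344 kN

P_cr ≈ 344 kN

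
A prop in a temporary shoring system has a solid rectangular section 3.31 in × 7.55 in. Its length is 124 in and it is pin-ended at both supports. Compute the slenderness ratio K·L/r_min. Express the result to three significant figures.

λ ≈ 130

For a rectangle r_min = b/√12 = 3.31/√12 = 0.9555 in
L_e = K·L = 1 × 124 = 124.0 in
λ = L_e / r_min = 124.00 / 0.9555 = 130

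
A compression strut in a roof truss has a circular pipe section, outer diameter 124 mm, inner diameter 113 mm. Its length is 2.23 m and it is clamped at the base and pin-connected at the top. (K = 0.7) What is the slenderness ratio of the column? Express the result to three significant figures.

λ ≈ 37.2

d_o = 124 mm, d_i = 113 mm
I = π(d_o⁴ − d_i⁴)/64 = π(124⁴ − 113.0⁴)/64 = 3.602×10^6 mm⁴
A = 2.048×10^3 mm²;  r_min = √(I/A) = √(3.602×10^6/2.048×10^3) = 41.94 mm
L_e = K·L = 0.7 × 2.23 m = 1.561 m = 1561.0 mm
λ = L_e / r_min = 1561.0 / 41.94 = 37.2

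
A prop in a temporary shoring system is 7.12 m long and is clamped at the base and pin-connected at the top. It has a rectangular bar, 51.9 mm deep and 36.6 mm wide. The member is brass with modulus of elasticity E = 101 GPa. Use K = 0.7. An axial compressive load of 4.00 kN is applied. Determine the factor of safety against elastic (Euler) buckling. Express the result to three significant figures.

Buckling occurs about the weak axis: I_min = h·b³/12 with b = 36.6 mm (the shorter side).
I_min = 51.9×36.6³/12 = 2.120×10^5 mm⁴
I = 2.120×10^5 mm⁴ = 2.120×10^-7 m⁴
Effective length L_e = K·L = 0.7 × 7.12 = 4.984 m
P_cr = π²EI / L_e² = π² × 101×10⁹ × 2.120×10^-7 / 4.984² = 8.509×10^3 N
Factor of safety n = P_cr / P = 8.5093 / 4.00 = 2.13

n ≈ 2.13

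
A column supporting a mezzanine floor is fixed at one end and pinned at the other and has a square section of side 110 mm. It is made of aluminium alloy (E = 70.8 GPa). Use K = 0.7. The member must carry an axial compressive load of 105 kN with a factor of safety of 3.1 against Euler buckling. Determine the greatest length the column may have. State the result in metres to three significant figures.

L_max ≈ 7.31 m

I = a⁴/12 = 110⁴/12 = 1.220×10^7 mm⁴
I = 1.220×10^-5 m⁴
Required critical load P_cr = n·P = 3.1 × 105 = 325.5 kN = 3.255×10^5 N
From P_cr = π²EI/(K·L)²:  L = (1/K)·√(π²EI/P_cr) = (1/0.7)·√(π²×7.08×10^10×1.220×10^-5/3.255×10^5)
L = 7.31 m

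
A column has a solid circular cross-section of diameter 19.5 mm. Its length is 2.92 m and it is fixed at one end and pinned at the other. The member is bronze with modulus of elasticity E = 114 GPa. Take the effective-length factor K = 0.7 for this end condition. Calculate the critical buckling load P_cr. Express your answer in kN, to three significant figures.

I = πd⁴/64 = π×19.5⁴/64 = 7.098×10^3 mm⁴
I = 7.098×10^3 mm⁴ = 7.098×10^-9 m⁴
Effective length L_e = K·L = 0.7 × 2.92 = 2.044 m
P_cr = π²EI / L_e² = π² × 114×10⁹ × 7.098×10^-9 / 2.044² = 1.911×10^3 N

P_cr ≈ 1.91 kN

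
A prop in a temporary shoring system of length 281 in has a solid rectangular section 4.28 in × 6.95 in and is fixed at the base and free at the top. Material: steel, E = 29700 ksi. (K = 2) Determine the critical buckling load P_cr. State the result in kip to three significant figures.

P_cr ≈ 42.1 kip

Buckling occurs about the weak axis: I_min = h·b³/12 with b = 4.28 in (the shorter side).
I_min = 6.95×4.28³/12 = 45.41 in⁴
Effective length L_e = K·L = 2 × 281 = 562.0 in
P_cr = π²EI / L_e² = π² × 29700×10³ × 45.41 / 562.0² = 4.214×10^4 lb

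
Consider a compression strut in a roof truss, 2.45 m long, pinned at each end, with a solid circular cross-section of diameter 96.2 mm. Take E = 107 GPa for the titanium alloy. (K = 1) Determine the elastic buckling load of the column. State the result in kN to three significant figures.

P_cr ≈ 740 kN

I = πd⁴/64 = π×96.2⁴/64 = 4.204×10^6 mm⁴
I = 4.204×10^6 mm⁴ = 4.204×10^-6 m⁴
Effective length L_e = K·L = 1 × 2.45 = 2.450 m
P_cr = π²EI / L_e² = π² × 107×10⁹ × 4.204×10^-6 / 2.450² = 7.396×10^5 N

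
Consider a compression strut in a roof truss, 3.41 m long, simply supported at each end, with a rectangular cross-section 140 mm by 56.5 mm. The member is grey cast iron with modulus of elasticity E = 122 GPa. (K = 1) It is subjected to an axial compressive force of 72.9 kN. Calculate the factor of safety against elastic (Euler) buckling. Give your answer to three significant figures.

Buckling occurs about the weak axis: I_min = h·b³/12 with b = 56.5 mm (the shorter side).
I_min = 140×56.5³/12 = 2.104×10^6 mm⁴
I = 2.104×10^6 mm⁴ = 2.104×10^-6 m⁴
Effective length L_e = K·L = 1 × 3.41 = 3.410 m
P_cr = π²EI / L_e² = π² × 122×10⁹ × 2.104×10^-6 / 3.410² = 2.179×10^5 N
Factor of safety n = P_cr / P = 217.89 / 72.9 = 2.99

n ≈ 2.99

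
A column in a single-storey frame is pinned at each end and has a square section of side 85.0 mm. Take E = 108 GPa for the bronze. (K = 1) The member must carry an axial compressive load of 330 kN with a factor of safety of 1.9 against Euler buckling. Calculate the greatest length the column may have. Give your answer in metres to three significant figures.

L_max ≈ 2.72 m

I = a⁴/12 = 85.0⁴/12 = 4.350×10^6 mm⁴
I = 4.350×10^-6 m⁴
Required critical load P_cr = n·P = 1.9 × 330 = 627.0 kN = 6.270×10^5 N
From P_cr = π²EI/(K·L)²:  L = (1/K)·√(π²EI/P_cr) = (1/1)·√(π²×1.08×10^11×4.350×10^-6/6.270×10^5)
L = 2.72 m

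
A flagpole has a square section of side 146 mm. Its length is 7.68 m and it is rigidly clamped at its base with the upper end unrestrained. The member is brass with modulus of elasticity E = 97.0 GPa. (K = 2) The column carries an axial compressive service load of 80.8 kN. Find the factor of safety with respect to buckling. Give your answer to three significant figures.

I = a⁴/12 = 146⁴/12 = 3.786×10^7 mm⁴
I = 3.786×10^7 mm⁴ = 3.786×10^-5 m⁴
Effective length L_e = K·L = 2 × 7.68 = 15.36 m
P_cr = π²EI / L_e² = π² × 97.0×10⁹ × 3.786×10^-5 / 15.36² = 1.536×10^5 N
Factor of safety n = P_cr / P = 153.65 / 80.8 = 1.90

n ≈ 1.90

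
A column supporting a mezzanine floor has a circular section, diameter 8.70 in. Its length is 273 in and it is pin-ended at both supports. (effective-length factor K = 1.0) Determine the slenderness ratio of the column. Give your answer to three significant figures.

For a solid circle r = d/4 = 8.70/4 = 2.175 in
L_e = K·L = 1 × 273 = 273.0 in
λ = L_e / r_min = 273.00 / 2.175 = 126

λ ≈ 126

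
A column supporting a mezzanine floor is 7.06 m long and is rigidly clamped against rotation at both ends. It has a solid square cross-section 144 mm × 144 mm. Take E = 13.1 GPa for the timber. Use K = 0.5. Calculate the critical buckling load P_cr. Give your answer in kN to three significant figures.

I = a⁴/12 = 144⁴/12 = 3.583×10^7 mm⁴
I = 3.583×10^7 mm⁴ = 3.583×10^-5 m⁴
Effective length L_e = K·L = 0.5 × 7.06 = 3.530 m
P_cr = π²EI / L_e² = π² × 13.1×10⁹ × 3.583×10^-5 / 3.530² = 3.718×10^5 N

P_cr ≈ 372 kN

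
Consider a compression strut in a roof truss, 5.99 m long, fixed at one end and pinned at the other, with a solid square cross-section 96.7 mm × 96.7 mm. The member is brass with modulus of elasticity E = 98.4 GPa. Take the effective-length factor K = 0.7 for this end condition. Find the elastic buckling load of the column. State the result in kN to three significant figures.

I = a⁴/12 = 96.7⁴/12 = 7.287×10^6 mm⁴
I = 7.287×10^6 mm⁴ = 7.287×10^-6 m⁴
Effective length L_e = K·L = 0.7 × 5.99 = 4.193 m
P_cr = π²EI / L_e² = π² × 98.4×10⁹ × 7.287×10^-6 / 4.193² = 4.025×10^5 N

P_cr ≈ 403 kN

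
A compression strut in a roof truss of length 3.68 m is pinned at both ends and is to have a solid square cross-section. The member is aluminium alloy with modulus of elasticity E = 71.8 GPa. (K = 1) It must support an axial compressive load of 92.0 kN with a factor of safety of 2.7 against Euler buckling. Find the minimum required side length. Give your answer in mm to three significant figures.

Required P_cr = n·P = 2.7 × 92.0 = 248.4 kN
L_e = K·L = 1 × 3.68 = 3.680 m
Required I = P_cr·L_e²/(π²E) = 2.484×10^5 × 3.680² / (π² × 7.18×10^10) = 4.747×10^-6 m⁴
I_req = 4.747×10^6 mm⁴
Solid square: I = a⁴/12  ⇒  a = (12I)^(1/4) = (12×4.747×10^6)^(1/4) = 86.9 mm

a ≈ 86.9 mm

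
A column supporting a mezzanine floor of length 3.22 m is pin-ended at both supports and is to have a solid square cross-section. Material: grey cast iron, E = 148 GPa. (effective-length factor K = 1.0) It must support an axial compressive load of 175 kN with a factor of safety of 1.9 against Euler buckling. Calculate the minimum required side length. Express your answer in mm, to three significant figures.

Required P_cr = n·P = 1.9 × 175 = 332.5 kN
L_e = K·L = 1 × 3.22 = 3.220 m
Required I = P_cr·L_e²/(π²E) = 3.325×10^5 × 3.220² / (π² × 1.48×10^11) = 2.360×10^-6 m⁴
I_req = 2.360×10^6 mm⁴
Solid square: I = a⁴/12  ⇒  a = (12I)^(1/4) = (12×2.360×10^6)^(1/4) = 73.0 mm

a ≈ 73.0 mm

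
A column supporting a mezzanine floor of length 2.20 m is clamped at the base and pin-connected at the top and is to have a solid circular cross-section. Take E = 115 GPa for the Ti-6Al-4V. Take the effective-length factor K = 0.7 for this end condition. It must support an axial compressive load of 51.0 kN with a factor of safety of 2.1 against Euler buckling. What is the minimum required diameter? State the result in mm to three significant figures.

d ≈ 46.2 mm

Required P_cr = n·P = 2.1 × 51.0 = 107.1 kN
L_e = K·L = 0.7 × 2.20 = 1.540 m
Required I = P_cr·L_e²/(π²E) = 1.071×10^5 × 1.540² / (π² × 1.15×10^11) = 2.238×10^-7 m⁴
I_req = 2.238×10^5 mm⁴
Solid circle: I = πd⁴/64  ⇒  d = (64I/π)^(1/4) = (64×2.238×10^5/π)^(1/4) = 46.2 mm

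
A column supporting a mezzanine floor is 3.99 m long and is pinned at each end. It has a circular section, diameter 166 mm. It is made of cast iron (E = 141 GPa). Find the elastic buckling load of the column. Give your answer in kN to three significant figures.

P_cr ≈ 3260 kN

I = πd⁴/64 = π×166⁴/64 = 3.727×10^7 mm⁴
I = 3.727×10^7 mm⁴ = 3.727×10^-5 m⁴
Effective length L_e = K·L = 1 × 3.99 = 3.990 m
P_cr = π²EI / L_e² = π² × 141×10⁹ × 3.727×10^-5 / 3.990² = 3.258×10^6 N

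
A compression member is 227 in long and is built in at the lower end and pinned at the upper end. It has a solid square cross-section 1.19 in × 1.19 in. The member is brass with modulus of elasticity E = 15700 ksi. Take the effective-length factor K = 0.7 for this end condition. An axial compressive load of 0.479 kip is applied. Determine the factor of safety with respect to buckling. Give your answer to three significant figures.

I = a⁴/12 = 1.19⁴/12 = 0.1671 in⁴
Effective length L_e = K·L = 0.7 × 227 = 158.9 in
P_cr = π²EI / L_e² = π² × 15700×10³ × 0.1671 / 158.9² = 1.026×10^3 lb
Factor of safety n = P_cr / P = 1.0256 / 0.479 = 2.14

n ≈ 2.14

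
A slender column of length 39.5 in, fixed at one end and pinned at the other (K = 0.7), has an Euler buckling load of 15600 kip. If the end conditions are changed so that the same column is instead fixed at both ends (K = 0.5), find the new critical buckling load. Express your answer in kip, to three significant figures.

P_cr ≈ 30600 kip

P_cr ∝ 1/K², so P_cr,new = P_cr,old × (K_old/K_new)² = 15600 × (0.7/0.5)²
= 15600 × 1.960 = 30600 kip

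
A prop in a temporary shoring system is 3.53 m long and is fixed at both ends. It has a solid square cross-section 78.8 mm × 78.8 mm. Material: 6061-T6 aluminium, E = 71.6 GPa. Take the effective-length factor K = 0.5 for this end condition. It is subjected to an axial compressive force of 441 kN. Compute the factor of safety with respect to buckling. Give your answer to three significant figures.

I = a⁴/12 = 78.8⁴/12 = 3.213×10^6 mm⁴
I = 3.213×10^6 mm⁴ = 3.213×10^-6 m⁴
Effective length L_e = K·L = 0.5 × 3.53 = 1.765 m
P_cr = π²EI / L_e² = π² × 71.6×10⁹ × 3.213×10^-6 / 1.765² = 7.289×10^5 N
Factor of safety n = P_cr / P = 728.86 / 441 = 1.65

n ≈ 1.65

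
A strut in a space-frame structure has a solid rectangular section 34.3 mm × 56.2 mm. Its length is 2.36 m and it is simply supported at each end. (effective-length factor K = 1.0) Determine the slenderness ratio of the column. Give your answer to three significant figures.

λ ≈ 238

For a rectangle r_min = b/√12 = 34.3/√12 = 9.902 mm
L_e = K·L = 1 × 2.36 m = 2.360 m = 2360.0 mm
λ = L_e / r_min = 2360.0 / 9.902 = 238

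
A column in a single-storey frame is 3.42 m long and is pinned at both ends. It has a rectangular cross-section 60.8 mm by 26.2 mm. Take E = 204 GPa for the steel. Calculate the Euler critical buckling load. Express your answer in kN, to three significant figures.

P_cr ≈ 15.7 kN

Buckling occurs about the weak axis: I_min = h·b³/12 with b = 26.2 mm (the shorter side).
I_min = 60.8×26.2³/12 = 9.112×10^4 mm⁴
I = 9.112×10^4 mm⁴ = 9.112×10^-8 m⁴
Effective length L_e = K·L = 1 × 3.42 = 3.420 m
P_cr = π²EI / L_e² = π² × 204×10⁹ × 9.112×10^-8 / 3.420² = 1.569×10^4 N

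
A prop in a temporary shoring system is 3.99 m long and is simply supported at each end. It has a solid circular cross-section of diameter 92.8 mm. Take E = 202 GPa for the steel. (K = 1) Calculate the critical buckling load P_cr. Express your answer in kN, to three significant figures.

P_cr ≈ 456 kN

I = πd⁴/64 = π×92.8⁴/64 = 3.641×10^6 mm⁴
I = 3.641×10^6 mm⁴ = 3.641×10^-6 m⁴
Effective length L_e = K·L = 1 × 3.99 = 3.990 m
P_cr = π²EI / L_e² = π² × 202×10⁹ × 3.641×10^-6 / 3.990² = 4.559×10^5 N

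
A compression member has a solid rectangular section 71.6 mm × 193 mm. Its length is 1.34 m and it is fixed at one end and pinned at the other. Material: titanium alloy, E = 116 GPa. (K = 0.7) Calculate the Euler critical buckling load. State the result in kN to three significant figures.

Buckling occurs about the weak axis: I_min = h·b³/12 with b = 71.6 mm (the shorter side).
I_min = 193×71.6³/12 = 5.904×10^6 mm⁴
I = 5.904×10^6 mm⁴ = 5.904×10^-6 m⁴
Effective length L_e = K·L = 0.7 × 1.34 = 0.9380 m
P_cr = π²EI / L_e² = π² × 116×10⁹ × 5.904×10^-6 / 0.9380² = 7.682×10^6 N

P_cr ≈ 7680 kN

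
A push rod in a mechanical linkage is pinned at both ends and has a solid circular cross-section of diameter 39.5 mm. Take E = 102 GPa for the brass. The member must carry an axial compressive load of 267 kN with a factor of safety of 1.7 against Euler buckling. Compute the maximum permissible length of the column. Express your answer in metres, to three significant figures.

L_max ≈ 0.515 m

I = πd⁴/64 = π×39.5⁴/64 = 1.195×10^5 mm⁴
I = 1.195×10^-7 m⁴
Required critical load P_cr = n·P = 1.7 × 267 = 453.9 kN = 4.539×10^5 N
From P_cr = π²EI/(K·L)²:  L = (1/K)·√(π²EI/P_cr) = (1/1)·√(π²×1.02×10^11×1.195×10^-7/4.539×10^5)
L = 0.515 m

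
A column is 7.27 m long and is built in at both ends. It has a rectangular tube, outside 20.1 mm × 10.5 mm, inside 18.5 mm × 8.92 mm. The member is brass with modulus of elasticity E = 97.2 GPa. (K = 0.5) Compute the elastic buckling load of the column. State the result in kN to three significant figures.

Weak-axis I_min = (h_o·b_o³ − h_i·b_i³)/12 with b_o = 10.5, b_i = 8.920 mm (shorter outer/inner sides).
I_min = (20.1×10.5³ − 18.50×8.920³)/12 = 844.9 mm⁴
I = 844.9 mm⁴ = 8.449×10^-10 m⁴
Effective length L_e = K·L = 0.5 × 7.27 = 3.635 m
P_cr = π²EI / L_e² = π² × 97.2×10⁹ × 8.449×10^-10 / 3.635² = 61.34 N

P_cr ≈ 0.0613 kN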